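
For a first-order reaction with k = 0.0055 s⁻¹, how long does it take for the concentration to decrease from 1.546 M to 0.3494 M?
270.40 s

From ln[A] = ln[A]₀ - k·t: t = ln([A]₀/[A])/k = ln(1.546/0.3494)/0.0055 = ln(4.4247)/0.0055 = 1.4872/0.0055 = 270.40 s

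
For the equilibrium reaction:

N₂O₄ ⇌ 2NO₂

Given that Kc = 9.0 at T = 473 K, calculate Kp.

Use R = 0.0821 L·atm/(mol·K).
K_p = 349.4997

Δn = (moles gaseous products) − (moles gaseous reactants) = 1
T = 473 K; RT = 0.0821 × 473 = 38.8333
Kp = Kc·(RT)^Δn = 9.0 × (38.8333)^1 = 9.0 × 38.8333 = 349.4997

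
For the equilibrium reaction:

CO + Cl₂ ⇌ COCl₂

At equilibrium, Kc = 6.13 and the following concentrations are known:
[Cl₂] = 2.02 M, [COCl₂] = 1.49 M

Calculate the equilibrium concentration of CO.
[CO] = 0.1203 M

Kc = ([COCl₂]) / ([CO] × [Cl₂]) = 6.13
[CO]^1 = (product terms)/(Kc · other reactant terms) = 1.49 / (6.13 · 2.02) = 0.12033
[CO] = 0.1203 M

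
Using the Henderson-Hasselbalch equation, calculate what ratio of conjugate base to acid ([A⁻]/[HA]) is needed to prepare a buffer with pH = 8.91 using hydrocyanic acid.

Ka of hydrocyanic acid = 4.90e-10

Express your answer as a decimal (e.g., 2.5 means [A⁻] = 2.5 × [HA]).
[A⁻]/[HA] = 0.398

pKa = −log(4.90e-10) = 9.3098. pH = pKa + log([A⁻]/[HA]). 8.91 = 9.3098 + log(ratio). log(ratio) = 8.91 − 9.3098 = -0.3998. ratio = 10^(-0.3998) = 0.398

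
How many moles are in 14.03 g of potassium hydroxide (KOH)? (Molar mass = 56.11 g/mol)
Moles = 14.03 g ÷ 56.11 g/mol = 0.25 mol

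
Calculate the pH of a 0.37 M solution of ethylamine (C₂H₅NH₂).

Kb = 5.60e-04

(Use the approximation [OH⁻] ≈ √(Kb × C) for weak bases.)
pH = 12.16

[OH⁻] = √(Kb × C) = √(5.60e-04 × 0.37) = 1.4394e-02. pOH = 1.84, pH = 14 - pOH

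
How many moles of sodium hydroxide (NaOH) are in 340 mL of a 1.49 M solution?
Moles = Molarity × Volume (L)
Moles = 1.49 M × 0.34 L = 0.5066 mol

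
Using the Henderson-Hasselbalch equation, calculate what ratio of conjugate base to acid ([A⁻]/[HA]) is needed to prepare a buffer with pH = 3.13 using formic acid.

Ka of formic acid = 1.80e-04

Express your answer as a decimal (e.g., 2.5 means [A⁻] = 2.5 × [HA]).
[A⁻]/[HA] = 0.243

pKa = −log(1.80e-04) = 3.7447. pH = pKa + log([A⁻]/[HA]). 3.13 = 3.7447 + log(ratio). log(ratio) = 3.13 − 3.7447 = -0.6147. ratio = 10^(-0.6147) = 0.243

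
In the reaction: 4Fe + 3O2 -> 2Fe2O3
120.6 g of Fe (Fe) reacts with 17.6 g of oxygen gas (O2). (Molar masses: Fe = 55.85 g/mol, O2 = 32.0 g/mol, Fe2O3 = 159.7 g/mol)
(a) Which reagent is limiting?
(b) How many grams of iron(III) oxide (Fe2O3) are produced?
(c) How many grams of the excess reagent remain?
(a) O2, (b) 58.56 g, (c) 79.64 g

Moles of Fe = 120.6 g ÷ 55.85 g/mol = 2.15936 mol
Moles of O2 = 17.6 g ÷ 32.0 g/mol = 0.55 mol
Moles ÷ coefficient: Fe: 2.15936/4 = 0.5398, O2: 0.55/3 = 0.1833
(a) O2 has the smaller value, so O2 is the limiting reagent.
(b) Moles of Fe2O3 = 0.55 mol O2 × (2/3) = 0.366667 mol; mass = 0.366667 mol × 159.7 g/mol = 58.56 g
(c) Fe consumed = 0.55 × (4/3) = 0.733333 mol; remaining = 2.15936 − 0.733333 = 1.42602 mol; mass = 1.42602 mol × 55.85 g/mol = 79.64 g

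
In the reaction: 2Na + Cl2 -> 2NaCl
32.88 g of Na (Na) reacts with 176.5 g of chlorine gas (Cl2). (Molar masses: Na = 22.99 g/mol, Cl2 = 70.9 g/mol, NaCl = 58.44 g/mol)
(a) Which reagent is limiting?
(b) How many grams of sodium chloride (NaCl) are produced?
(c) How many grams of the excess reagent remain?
(a) Na, (b) 83.58 g, (c) 125.8 g

Moles of Na = 32.88 g ÷ 22.99 g/mol = 1.43019 mol
Moles of Cl2 = 176.5 g ÷ 70.9 g/mol = 2.48942 mol
Moles ÷ coefficient: Na: 1.43019/2 = 0.7151, Cl2: 2.48942/1 = 2.489
(a) Na has the smaller value, so Na is the limiting reagent.
(b) Moles of NaCl = 1.43019 mol Na × (2/2) = 1.43019 mol; mass = 1.43019 mol × 58.44 g/mol = 83.58 g
(c) Cl2 consumed = 1.43019 × (1/2) = 0.715094 mol; remaining = 2.48942 − 0.715094 = 1.77433 mol; mass = 1.77433 mol × 70.9 g/mol = 125.8 g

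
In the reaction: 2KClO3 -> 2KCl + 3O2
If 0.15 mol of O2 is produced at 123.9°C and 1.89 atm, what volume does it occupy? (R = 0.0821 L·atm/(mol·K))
T = 123.9°C + 273.15 = 397.05 K
V = nRT/P = (0.15 × 0.0821 × 397.05) / 1.89
V = 2.59 L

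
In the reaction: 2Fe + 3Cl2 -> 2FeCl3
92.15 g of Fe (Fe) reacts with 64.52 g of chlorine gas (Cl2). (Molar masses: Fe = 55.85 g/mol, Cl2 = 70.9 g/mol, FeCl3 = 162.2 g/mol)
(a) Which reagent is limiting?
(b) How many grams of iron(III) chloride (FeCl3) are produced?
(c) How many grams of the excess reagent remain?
(a) Cl2, (b) 98.4 g, (c) 58.27 g

Moles of Fe = 92.15 g ÷ 55.85 g/mol = 1.64996 mol
Moles of Cl2 = 64.52 g ÷ 70.9 g/mol = 0.910014 mol
Moles ÷ coefficient: Fe: 1.64996/2 = 0.825, Cl2: 0.910014/3 = 0.3033
(a) Cl2 has the smaller value, so Cl2 is the limiting reagent.
(b) Moles of FeCl3 = 0.910014 mol Cl2 × (2/3) = 0.606676 mol; mass = 0.606676 mol × 162.2 g/mol = 98.4 g
(c) Fe consumed = 0.910014 × (2/3) = 0.606676 mol; remaining = 1.64996 − 0.606676 = 1.04328 mol; mass = 1.04328 mol × 55.85 g/mol = 58.27 g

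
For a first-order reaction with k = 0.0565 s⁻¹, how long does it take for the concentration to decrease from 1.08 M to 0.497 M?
13.74 s

From ln[A] = ln[A]₀ - k·t: t = ln([A]₀/[A])/k = ln(1.08/0.497)/0.0565 = ln(2.1730)/0.0565 = 0.7761/0.0565 = 13.74 s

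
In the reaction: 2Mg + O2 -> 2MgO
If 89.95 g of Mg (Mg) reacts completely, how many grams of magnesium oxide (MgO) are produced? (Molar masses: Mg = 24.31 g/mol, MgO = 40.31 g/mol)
Moles of Mg = 89.95 g ÷ 24.31 g/mol = 3.70012 mol
Mole ratio: 2 mol MgO / 2 mol Mg
Moles of MgO = 3.70012 × (2/2) = 3.70012 mol
Mass of MgO = 3.70012 mol × 40.31 g/mol = 149.2 g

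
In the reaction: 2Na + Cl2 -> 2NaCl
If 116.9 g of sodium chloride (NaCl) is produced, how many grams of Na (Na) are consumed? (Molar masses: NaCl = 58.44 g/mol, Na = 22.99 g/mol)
Moles of NaCl = 116.9 g ÷ 58.44 g/mol = 2.00034 mol
Mole ratio: 2 mol Na / 2 mol NaCl
Moles of Na = 2.00034 × (2/2) = 2.00034 mol
Mass of Na = 2.00034 mol × 22.99 g/mol = 45.99 g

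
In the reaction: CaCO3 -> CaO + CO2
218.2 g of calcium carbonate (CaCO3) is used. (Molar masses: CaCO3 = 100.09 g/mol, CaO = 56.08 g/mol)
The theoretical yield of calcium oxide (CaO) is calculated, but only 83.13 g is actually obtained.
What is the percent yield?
Moles of CaCO3 = 218.2 g ÷ 100.09 g/mol = 2.18004 mol
Mole ratio: 1 mol CaO / 1 mol CaCO3
Moles of CaO = 2.18004 × (1/1) = 2.18004 mol
Theoretical yield = 2.18004 mol × 56.08 g/mol = 122.26 g
Actual yield = 83.13 g
Percent yield = (83.13 / 122.26) × 100% = 68.0%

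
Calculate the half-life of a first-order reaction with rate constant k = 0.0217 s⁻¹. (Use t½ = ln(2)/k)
31.94 s

t½ = ln(2)/k = 0.6931/0.0217 = 31.94 s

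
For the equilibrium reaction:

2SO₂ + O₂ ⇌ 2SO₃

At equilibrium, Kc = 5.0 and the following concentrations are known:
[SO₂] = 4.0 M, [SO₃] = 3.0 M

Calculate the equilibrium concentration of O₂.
[O₂] = 0.1125 M

Kc = ([SO₃]^2) / ([SO₂]^2 × [O₂]) = 5.0
[O₂]^1 = (product terms)/(Kc · other reactant terms) = 9 / (5.0 · 16) = 0.1125
[O₂] = 0.1125 M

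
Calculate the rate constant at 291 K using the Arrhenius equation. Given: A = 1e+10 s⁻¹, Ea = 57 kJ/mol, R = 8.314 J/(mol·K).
5.86e-01 s⁻¹

k = A·exp(-Ea/(R·T)) = 1e+10·exp(-57000/(8.314·291)) = 1e+10·exp(-23.5598) = 1e+10·5.8628e-11 = 5.86e-01 s⁻¹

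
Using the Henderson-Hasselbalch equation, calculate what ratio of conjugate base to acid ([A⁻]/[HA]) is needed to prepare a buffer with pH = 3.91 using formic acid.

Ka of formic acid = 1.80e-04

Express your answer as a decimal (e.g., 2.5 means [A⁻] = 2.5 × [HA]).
[A⁻]/[HA] = 1.463

pKa = −log(1.80e-04) = 3.7447. pH = pKa + log([A⁻]/[HA]). 3.91 = 3.7447 + log(ratio). log(ratio) = 3.91 − 3.7447 = 0.1653. ratio = 10^(0.1653) = 1.463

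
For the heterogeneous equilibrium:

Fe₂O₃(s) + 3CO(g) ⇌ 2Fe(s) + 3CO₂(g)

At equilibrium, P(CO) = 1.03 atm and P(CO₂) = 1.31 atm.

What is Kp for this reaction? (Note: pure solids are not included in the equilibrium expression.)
K_p = 2.057

Solids (Fe₂O₃, Fe) are excluded.
Kp = P(CO₂)³/P(CO)³ = (1.31)³/(1.03)³ = 2.248/1.093 = 2.057.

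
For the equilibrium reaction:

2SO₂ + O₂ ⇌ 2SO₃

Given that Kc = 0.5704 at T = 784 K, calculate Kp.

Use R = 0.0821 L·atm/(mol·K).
K_p = 0.0089

Δn = (moles gaseous products) − (moles gaseous reactants) = -1
T = 784 K; RT = 0.0821 × 784 = 64.3664
Kp = Kc·(RT)^Δn = 0.5704 × (64.3664)^-1 = 0.5704 × 0.0155361 = 0.0089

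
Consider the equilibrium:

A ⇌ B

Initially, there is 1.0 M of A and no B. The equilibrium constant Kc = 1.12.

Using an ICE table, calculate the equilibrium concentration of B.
[B] = 0.528 M

ICE: [A] = 1.0 − x, [B] = x.
Kc = x/(1.0 − x) = 1.12 ⇒ x = 1.12·1.0/(1 + 1.12) = 1.12/2.12 = 0.5283.
[B] = x = 0.528 M.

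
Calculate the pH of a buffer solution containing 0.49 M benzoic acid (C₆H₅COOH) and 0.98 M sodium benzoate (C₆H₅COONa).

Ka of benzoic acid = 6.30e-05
pH = 4.50

pKa = -log(6.30e-05) = 4.20. pH = pKa + log([A⁻]/[HA]) = 4.20 + log(0.98/0.49)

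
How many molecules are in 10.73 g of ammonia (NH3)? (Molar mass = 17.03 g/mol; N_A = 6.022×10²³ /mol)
Moles = 10.73 g ÷ 17.03 g/mol = 0.630065 mol
Molecules = 0.630065 mol × 6.022×10²³ /mol = 3.794e+23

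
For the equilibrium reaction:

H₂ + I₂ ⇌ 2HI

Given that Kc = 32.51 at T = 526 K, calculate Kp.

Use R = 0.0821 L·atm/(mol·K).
K_p = 32.5100

Δn = (moles gaseous products) − (moles gaseous reactants) = 0
T = 526 K; RT = 0.0821 × 526 = 43.1846
Kp = Kc·(RT)^Δn = 32.51 × (43.1846)^0 = 32.51 × 1 = 32.5100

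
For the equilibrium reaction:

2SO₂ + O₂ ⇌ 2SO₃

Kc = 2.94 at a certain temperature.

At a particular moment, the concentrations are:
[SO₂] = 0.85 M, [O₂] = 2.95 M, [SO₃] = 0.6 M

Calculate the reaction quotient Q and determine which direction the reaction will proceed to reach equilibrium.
Q = 0.169, Q < K, reaction proceeds forward (toward products)

Q = ([SO₃]^2) / ([SO₂]^2 × [O₂])
  = ((0.6)^2) / ((0.85)^2·(2.95)) = 0.36/2.1314 = 0.1689
Since Q = 0.1689 < Kc = 2.94, the reaction proceeds forward (toward products) to reach equilibrium.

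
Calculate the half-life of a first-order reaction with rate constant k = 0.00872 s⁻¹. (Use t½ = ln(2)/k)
79.49 s

t½ = ln(2)/k = 0.6931/0.00872 = 79.49 s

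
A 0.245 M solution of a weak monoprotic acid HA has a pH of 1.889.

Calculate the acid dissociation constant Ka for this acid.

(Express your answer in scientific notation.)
K_a = 7.18e-04

[H⁺] = 10^(−pH) = 10^(−1.889) = 1.291e-02 M. For HA ⇌ H⁺ + A⁻, Ka = x²/(C − x) = (1.291e-02)²/(0.245 − 1.291e-02) = 7.18e-04.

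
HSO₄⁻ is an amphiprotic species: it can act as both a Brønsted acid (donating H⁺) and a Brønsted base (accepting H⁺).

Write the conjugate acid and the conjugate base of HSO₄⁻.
Conjugate acid: H₂SO₄, Conjugate base: SO₄²⁻

As an acid: HSO₄⁻ → H⁺ + SO₄²⁻, so the conjugate base is SO₄²⁻.
As a base: HSO₄⁻ + H⁺ → H₂SO₄, so the conjugate acid is H₂SO₄.

Conjugate acid-base pairs differ by one H⁺. Ka × Kb = Kw for a conjugate pair.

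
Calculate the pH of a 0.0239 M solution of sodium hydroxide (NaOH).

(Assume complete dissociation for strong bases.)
pH = 12.38

[OH⁻] = 0.0239 M for strong base. pOH = -log[OH⁻] = 1.62, pH = 14 - pOH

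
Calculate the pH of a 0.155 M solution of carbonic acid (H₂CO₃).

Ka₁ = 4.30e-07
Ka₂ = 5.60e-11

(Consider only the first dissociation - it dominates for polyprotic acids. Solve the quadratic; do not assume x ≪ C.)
pH = 3.59

x² + Ka₁·x − Ka₁·C = 0 with Ka₁ = 4.30e-07, C = 0.155.
x = (−Ka₁ + √(Ka₁² + 4·Ka₁·C))/2 = 2.5795e-04 M, so pH = 3.59.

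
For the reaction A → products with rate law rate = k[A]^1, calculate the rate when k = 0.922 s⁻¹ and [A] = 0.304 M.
0.2803 M/s

rate = k·[A]^1 = 0.922·(0.304)^1 = 0.922·0.304 = 0.2803 M/s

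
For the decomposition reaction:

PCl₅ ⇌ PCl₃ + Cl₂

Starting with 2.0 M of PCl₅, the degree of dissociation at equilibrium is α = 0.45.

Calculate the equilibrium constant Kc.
K_c = 0.7364

x = α·[A]₀ = 0.45 × 2.0 = 0.9 M dissociated.
At eq: [PCl₅] = 2.0 − 0.9 = 1.1 M; [PCl₃] = [Cl₂] = x = 0.9 M.
Kc = [PCl₃][Cl₂]/[PCl₅] = (0.9)²/1.1 = 0.7364.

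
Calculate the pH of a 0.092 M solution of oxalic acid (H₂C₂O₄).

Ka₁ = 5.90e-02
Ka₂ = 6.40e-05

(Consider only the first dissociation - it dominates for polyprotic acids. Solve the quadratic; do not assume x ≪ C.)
pH = 1.30

x² + Ka₁·x − Ka₁·C = 0 with Ka₁ = 5.90e-02, C = 0.092.
x = (−Ka₁ + √(Ka₁² + 4·Ka₁·C))/2 = 4.9862e-02 M, so pH = 1.30.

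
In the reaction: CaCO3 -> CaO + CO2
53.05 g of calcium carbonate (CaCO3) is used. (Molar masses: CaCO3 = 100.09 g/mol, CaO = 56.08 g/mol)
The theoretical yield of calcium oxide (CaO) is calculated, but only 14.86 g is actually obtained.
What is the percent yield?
Moles of CaCO3 = 53.05 g ÷ 100.09 g/mol = 0.530023 mol
Mole ratio: 1 mol CaO / 1 mol CaCO3
Moles of CaO = 0.530023 × (1/1) = 0.530023 mol
Theoretical yield = 0.530023 mol × 56.08 g/mol = 29.724 g
Actual yield = 14.86 g
Percent yield = (14.86 / 29.724) × 100% = 50.0%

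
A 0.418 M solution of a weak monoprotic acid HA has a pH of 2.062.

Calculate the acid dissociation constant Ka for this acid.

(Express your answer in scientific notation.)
K_a = 1.84e-04

[H⁺] = 10^(−pH) = 10^(−2.062) = 8.670e-03 M. For HA ⇌ H⁺ + A⁻, Ka = x²/(C − x) = (8.670e-03)²/(0.418 − 8.670e-03) = 1.84e-04.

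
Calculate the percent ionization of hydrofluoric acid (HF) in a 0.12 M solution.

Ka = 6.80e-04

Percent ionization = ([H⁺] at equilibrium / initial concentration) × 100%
Percent ionization = 7.25%

Let x = [H⁺]. Ka = x²/(C - x) ⇒ x² + (6.80e-04)x - (6.80e-04)(0.12) = 0. x = 8.6997e-03. Percent = (8.6997e-03/0.12) × 100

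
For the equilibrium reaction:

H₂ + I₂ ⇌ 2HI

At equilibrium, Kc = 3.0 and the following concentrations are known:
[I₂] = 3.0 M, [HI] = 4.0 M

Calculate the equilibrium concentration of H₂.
[H₂] = 1.7778 M

Kc = ([HI]^2) / ([H₂] × [I₂]) = 3.0
[H₂]^1 = (product terms)/(Kc · other reactant terms) = 16 / (3.0 · 3) = 1.7778
[H₂] = 1.7778 M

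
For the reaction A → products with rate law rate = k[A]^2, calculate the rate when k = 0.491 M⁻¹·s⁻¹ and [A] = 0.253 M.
0.03143 M/s

rate = k·[A]^2 = 0.491·(0.253)^2 = 0.491·0.064009 = 0.03143 M/s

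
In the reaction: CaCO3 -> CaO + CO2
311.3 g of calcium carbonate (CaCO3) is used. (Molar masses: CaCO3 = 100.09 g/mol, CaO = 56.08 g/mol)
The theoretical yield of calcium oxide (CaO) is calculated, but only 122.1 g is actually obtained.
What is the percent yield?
Moles of CaCO3 = 311.3 g ÷ 100.09 g/mol = 3.1102 mol
Mole ratio: 1 mol CaO / 1 mol CaCO3
Moles of CaO = 3.1102 × (1/1) = 3.1102 mol
Theoretical yield = 3.1102 mol × 56.08 g/mol = 174.42 g
Actual yield = 122.1 g
Percent yield = (122.1 / 174.42) × 100% = 70.0%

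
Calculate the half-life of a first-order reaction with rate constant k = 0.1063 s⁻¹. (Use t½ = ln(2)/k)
6.52 s

t½ = ln(2)/k = 0.6931/0.1063 = 6.52 s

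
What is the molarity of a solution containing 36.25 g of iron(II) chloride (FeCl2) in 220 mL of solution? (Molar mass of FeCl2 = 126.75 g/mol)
Moles of FeCl2 = 36.25 g ÷ 126.75 g/mol = 0.285996 mol
Volume = 220 mL = 0.22 L
Molarity = 0.285996 mol ÷ 0.22 L = 1.3 M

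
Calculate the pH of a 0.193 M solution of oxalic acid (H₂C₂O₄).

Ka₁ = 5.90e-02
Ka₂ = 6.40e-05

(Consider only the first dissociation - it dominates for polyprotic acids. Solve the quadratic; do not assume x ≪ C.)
pH = 1.09

x² + Ka₁·x − Ka₁·C = 0 with Ka₁ = 5.90e-02, C = 0.193.
x = (−Ka₁ + √(Ka₁² + 4·Ka₁·C))/2 = 8.1212e-02 M, so pH = 1.09.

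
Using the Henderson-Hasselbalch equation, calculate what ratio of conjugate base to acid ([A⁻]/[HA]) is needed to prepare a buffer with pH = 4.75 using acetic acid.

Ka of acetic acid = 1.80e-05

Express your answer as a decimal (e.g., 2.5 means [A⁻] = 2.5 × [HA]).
[A⁻]/[HA] = 1.012

pKa = −log(1.80e-05) = 4.7447. pH = pKa + log([A⁻]/[HA]). 4.75 = 4.7447 + log(ratio). log(ratio) = 4.75 − 4.7447 = 0.0053. ratio = 10^(0.0053) = 1.012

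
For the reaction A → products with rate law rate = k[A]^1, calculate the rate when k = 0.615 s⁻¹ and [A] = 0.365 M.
0.2245 M/s

rate = k·[A]^1 = 0.615·(0.365)^1 = 0.615·0.365 = 0.2245 M/s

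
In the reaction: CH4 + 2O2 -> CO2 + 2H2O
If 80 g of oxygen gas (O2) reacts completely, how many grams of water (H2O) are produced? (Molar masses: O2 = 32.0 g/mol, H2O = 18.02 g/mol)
Moles of O2 = 80 g ÷ 32.0 g/mol = 2.5 mol
Mole ratio: 2 mol H2O / 2 mol O2
Moles of H2O = 2.5 × (2/2) = 2.5 mol
Mass of H2O = 2.5 mol × 18.02 g/mol = 45.05 g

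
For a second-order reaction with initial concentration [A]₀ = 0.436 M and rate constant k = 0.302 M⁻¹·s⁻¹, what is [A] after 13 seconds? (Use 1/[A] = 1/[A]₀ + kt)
0.1608 M

1/[A] = 1/[A]₀ + k·t = 1/0.436 + (0.302)·(13) = 2.2936 + 3.9260 = 6.2196
[A] = 1/6.2196 = 0.1608 M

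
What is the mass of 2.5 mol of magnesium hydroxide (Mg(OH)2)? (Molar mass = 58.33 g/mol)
Mass = 2.5 mol × 58.33 g/mol = 145.8 g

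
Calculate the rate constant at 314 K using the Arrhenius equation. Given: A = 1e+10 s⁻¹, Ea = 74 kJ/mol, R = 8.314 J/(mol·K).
4.89e-03 s⁻¹

k = A·exp(-Ea/(R·T)) = 1e+10·exp(-74000/(8.314·314)) = 1e+10·exp(-28.3460) = 1e+10·4.8919e-13 = 4.89e-03 s⁻¹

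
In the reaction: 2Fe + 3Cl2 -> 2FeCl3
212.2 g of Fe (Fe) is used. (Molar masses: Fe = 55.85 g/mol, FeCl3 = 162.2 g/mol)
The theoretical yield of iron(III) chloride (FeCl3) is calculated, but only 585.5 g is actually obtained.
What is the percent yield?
Moles of Fe = 212.2 g ÷ 55.85 g/mol = 3.79946 mol
Mole ratio: 2 mol FeCl3 / 2 mol Fe
Moles of FeCl3 = 3.79946 × (2/2) = 3.79946 mol
Theoretical yield = 3.79946 mol × 162.2 g/mol = 616.27 g
Actual yield = 585.5 g
Percent yield = (585.5 / 616.27) × 100% = 95.0%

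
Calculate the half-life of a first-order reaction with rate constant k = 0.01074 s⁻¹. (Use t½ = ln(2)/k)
64.54 s

t½ = ln(2)/k = 0.6931/0.01074 = 64.54 s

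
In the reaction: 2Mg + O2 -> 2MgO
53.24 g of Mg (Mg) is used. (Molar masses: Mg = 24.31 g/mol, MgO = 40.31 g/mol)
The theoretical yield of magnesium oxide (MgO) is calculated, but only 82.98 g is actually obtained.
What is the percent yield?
Moles of Mg = 53.24 g ÷ 24.31 g/mol = 2.19005 mol
Mole ratio: 2 mol MgO / 2 mol Mg
Moles of MgO = 2.19005 × (2/2) = 2.19005 mol
Theoretical yield = 2.19005 mol × 40.31 g/mol = 88.281 g
Actual yield = 82.98 g
Percent yield = (82.98 / 88.281) × 100% = 94.0%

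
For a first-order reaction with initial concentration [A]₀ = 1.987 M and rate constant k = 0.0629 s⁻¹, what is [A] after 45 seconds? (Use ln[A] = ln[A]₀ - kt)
0.1172 M

ln[A] = ln[A]₀ - k·t = ln(1.987) - (0.0629)·(45) = 0.6866 - 2.8305 = -2.1439
[A] = e^(-2.1439) = 0.1172 M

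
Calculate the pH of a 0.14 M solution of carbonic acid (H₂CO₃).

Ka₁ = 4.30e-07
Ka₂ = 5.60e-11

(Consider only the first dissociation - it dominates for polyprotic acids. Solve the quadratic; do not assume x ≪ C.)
pH = 3.61

x² + Ka₁·x − Ka₁·C = 0 with Ka₁ = 4.30e-07, C = 0.14.
x = (−Ka₁ + √(Ka₁² + 4·Ka₁·C))/2 = 2.4514e-04 M, so pH = 3.61.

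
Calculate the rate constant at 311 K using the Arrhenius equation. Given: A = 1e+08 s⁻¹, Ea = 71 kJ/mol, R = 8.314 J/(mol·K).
1.19e-04 s⁻¹

k = A·exp(-Ea/(R·T)) = 1e+08·exp(-71000/(8.314·311)) = 1e+08·exp(-27.4592) = 1e+08·1.1875e-12 = 1.19e-04 s⁻¹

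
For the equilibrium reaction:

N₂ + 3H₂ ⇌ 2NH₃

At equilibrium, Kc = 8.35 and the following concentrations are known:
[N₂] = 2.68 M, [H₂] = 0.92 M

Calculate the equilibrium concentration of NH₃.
[NH₃] = 4.1744 M

Kc = ([NH₃]^2) / ([N₂] × [H₂]^3) = 8.35
[NH₃]^2 = Kc · (reactant terms)/(other product terms) = 8.35 · 2.0869 / 1 = 17.425
[NH₃] = (17.425)^(1/2) = 4.1744 M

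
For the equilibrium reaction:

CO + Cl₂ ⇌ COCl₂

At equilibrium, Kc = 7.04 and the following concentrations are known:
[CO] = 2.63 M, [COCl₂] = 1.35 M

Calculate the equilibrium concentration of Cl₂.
[Cl₂] = 0.0729 M

Kc = ([COCl₂]) / ([CO] × [Cl₂]) = 7.04
[Cl₂]^1 = (product terms)/(Kc · other reactant terms) = 1.35 / (7.04 · 2.63) = 0.072913
[Cl₂] = 0.0729 M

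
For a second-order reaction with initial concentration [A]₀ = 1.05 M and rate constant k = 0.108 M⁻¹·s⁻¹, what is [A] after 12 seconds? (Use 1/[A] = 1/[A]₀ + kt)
0.4448 M

1/[A] = 1/[A]₀ + k·t = 1/1.05 + (0.108)·(12) = 0.9524 + 1.2960 = 2.2484
[A] = 1/2.2484 = 0.4448 M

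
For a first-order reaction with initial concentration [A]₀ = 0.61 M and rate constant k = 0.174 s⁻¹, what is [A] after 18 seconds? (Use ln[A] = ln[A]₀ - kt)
0.0266 M

ln[A] = ln[A]₀ - k·t = ln(0.61) - (0.174)·(18) = -0.4943 - 3.1320 = -3.6263
[A] = e^(-3.6263) = 0.0266 M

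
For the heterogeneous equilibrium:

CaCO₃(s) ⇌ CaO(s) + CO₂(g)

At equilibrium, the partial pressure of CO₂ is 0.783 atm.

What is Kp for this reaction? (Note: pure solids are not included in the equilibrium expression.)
K_p = 0.783

Solids (CaCO₃, CaO) have activity 1 and are excluded.
Kp = P(CO₂) = 0.783.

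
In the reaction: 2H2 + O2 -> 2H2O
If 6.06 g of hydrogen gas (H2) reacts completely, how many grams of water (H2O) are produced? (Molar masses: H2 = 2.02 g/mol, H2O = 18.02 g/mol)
Moles of H2 = 6.06 g ÷ 2.02 g/mol = 3 mol
Mole ratio: 2 mol H2O / 2 mol H2
Moles of H2O = 3 × (2/2) = 3 mol
Mass of H2O = 3 mol × 18.02 g/mol = 54.06 g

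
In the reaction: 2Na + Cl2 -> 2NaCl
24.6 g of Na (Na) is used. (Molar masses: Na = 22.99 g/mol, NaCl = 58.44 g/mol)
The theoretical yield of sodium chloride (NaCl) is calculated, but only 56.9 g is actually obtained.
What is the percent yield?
Moles of Na = 24.6 g ÷ 22.99 g/mol = 1.07003 mol
Mole ratio: 2 mol NaCl / 2 mol Na
Moles of NaCl = 1.07003 × (2/2) = 1.07003 mol
Theoretical yield = 1.07003 mol × 58.44 g/mol = 62.533 g
Actual yield = 56.9 g
Percent yield = (56.9 / 62.533) × 100% = 91.0%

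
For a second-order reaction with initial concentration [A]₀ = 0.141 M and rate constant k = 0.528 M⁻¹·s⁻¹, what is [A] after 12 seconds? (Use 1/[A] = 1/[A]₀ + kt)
0.0745 M

1/[A] = 1/[A]₀ + k·t = 1/0.141 + (0.528)·(12) = 7.0922 + 6.3360 = 13.4282
[A] = 1/13.4282 = 0.0745 M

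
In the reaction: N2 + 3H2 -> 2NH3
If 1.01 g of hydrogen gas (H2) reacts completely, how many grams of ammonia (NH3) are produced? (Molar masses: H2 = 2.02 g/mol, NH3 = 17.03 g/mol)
Moles of H2 = 1.01 g ÷ 2.02 g/mol = 0.5 mol
Mole ratio: 2 mol NH3 / 3 mol H2
Moles of NH3 = 0.5 × (2/3) = 0.333333 mol
Mass of NH3 = 0.333333 mol × 17.03 g/mol = 5.677 g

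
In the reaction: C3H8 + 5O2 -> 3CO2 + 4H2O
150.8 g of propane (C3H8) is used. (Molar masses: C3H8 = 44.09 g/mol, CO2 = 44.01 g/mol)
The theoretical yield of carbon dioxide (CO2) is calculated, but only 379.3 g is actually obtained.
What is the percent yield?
Moles of C3H8 = 150.8 g ÷ 44.09 g/mol = 3.42028 mol
Mole ratio: 3 mol CO2 / 1 mol C3H8
Moles of CO2 = 3.42028 × (3/1) = 10.2608 mol
Theoretical yield = 10.2608 mol × 44.01 g/mol = 451.58 g
Actual yield = 379.3 g
Percent yield = (379.3 / 451.58) × 100% = 84.0%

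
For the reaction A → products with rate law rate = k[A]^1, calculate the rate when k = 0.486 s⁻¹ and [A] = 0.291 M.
0.1414 M/s

rate = k·[A]^1 = 0.486·(0.291)^1 = 0.486·0.291 = 0.1414 M/s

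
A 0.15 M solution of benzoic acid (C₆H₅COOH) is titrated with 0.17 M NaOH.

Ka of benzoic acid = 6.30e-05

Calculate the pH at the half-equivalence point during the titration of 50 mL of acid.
pH = pKa = 4.20

At the half-equivalence point, [HA] = [A⁻], so by Henderson–Hasselbalch pH = pKa + log(1) = pKa.
pKa = −log(6.30e-05) = 4.20.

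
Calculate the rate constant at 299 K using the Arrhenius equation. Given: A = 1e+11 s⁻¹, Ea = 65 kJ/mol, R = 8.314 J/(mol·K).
4.41e-01 s⁻¹

k = A·exp(-Ea/(R·T)) = 1e+11·exp(-65000/(8.314·299)) = 1e+11·exp(-26.1476) = 1e+11·4.4079e-12 = 4.41e-01 s⁻¹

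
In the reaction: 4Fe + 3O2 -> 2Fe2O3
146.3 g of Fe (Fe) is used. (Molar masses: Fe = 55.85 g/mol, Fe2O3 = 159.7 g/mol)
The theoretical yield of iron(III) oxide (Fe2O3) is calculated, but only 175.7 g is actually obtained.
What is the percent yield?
Moles of Fe = 146.3 g ÷ 55.85 g/mol = 2.61952 mol
Mole ratio: 2 mol Fe2O3 / 4 mol Fe
Moles of Fe2O3 = 2.61952 × (2/4) = 1.30976 mol
Theoretical yield = 1.30976 mol × 159.7 g/mol = 209.17 g
Actual yield = 175.7 g
Percent yield = (175.7 / 209.17) × 100% = 84.0%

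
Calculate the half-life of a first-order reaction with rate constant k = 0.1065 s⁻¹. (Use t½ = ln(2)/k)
6.51 s

t½ = ln(2)/k = 0.6931/0.1065 = 6.51 s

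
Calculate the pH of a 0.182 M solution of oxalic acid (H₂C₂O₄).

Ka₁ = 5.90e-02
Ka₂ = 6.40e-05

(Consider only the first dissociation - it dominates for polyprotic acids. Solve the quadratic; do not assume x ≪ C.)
pH = 1.11

x² + Ka₁·x − Ka₁·C = 0 with Ka₁ = 5.90e-02, C = 0.182.
x = (−Ka₁ + √(Ka₁² + 4·Ka₁·C))/2 = 7.8242e-02 M, so pH = 1.11.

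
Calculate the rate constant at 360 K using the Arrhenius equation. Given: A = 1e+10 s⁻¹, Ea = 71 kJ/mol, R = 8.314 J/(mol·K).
4.99e-01 s⁻¹

k = A·exp(-Ea/(R·T)) = 1e+10·exp(-71000/(8.314·360)) = 1e+10·exp(-23.7217) = 1e+10·4.9865e-11 = 4.99e-01 s⁻¹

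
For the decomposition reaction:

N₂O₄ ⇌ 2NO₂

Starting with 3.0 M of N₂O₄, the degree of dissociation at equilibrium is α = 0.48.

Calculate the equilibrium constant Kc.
K_c = 5.3169

x = α·[A]₀ = 0.48 × 3.0 = 1.44 M dissociated.
At eq: [N₂O₄] = 3.0 − 1.44 = 1.56 M; [NO₂] = 2x = 2.88 M.
Kc = [NO₂]²/[N₂O₄] = (2.88)²/1.56 = 5.317.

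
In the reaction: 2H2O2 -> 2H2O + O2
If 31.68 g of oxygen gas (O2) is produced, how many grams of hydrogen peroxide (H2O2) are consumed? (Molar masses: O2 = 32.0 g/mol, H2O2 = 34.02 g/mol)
Moles of O2 = 31.68 g ÷ 32.0 g/mol = 0.99 mol
Mole ratio: 2 mol H2O2 / 1 mol O2
Moles of H2O2 = 0.99 × (2/1) = 1.98 mol
Mass of H2O2 = 1.98 mol × 34.02 g/mol = 67.36 g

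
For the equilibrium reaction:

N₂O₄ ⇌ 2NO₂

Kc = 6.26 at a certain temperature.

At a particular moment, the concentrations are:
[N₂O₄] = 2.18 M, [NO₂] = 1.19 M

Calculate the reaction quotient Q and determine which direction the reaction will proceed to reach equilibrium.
Q = 0.650, Q < K, reaction proceeds forward (toward products)

Q = ([NO₂]^2) / ([N₂O₄])
  = ((1.19)^2) / ((2.18)) = 1.4161/2.18 = 0.6496
Since Q = 0.6496 < Kc = 6.26, the reaction proceeds forward (toward products) to reach equilibrium.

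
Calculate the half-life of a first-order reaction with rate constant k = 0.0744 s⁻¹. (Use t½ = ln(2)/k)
9.32 s

t½ = ln(2)/k = 0.6931/0.0744 = 9.32 s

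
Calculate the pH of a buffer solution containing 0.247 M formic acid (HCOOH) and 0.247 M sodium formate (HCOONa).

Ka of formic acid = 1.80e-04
pH = 3.74

pKa = -log(1.80e-04) = 3.74. pH = pKa + log([A⁻]/[HA]) = 3.74 + log(0.247/0.247)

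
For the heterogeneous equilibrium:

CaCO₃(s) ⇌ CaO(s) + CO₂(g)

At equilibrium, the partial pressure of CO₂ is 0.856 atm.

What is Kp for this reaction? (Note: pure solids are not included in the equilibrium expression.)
K_p = 0.856

Solids (CaCO₃, CaO) have activity 1 and are excluded.
Kp = P(CO₂) = 0.856.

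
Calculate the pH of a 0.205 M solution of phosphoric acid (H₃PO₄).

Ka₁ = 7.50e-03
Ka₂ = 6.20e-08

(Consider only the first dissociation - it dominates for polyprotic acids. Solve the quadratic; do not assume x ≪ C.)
pH = 1.45

x² + Ka₁·x − Ka₁·C = 0 with Ka₁ = 7.50e-03, C = 0.205.
x = (−Ka₁ + √(Ka₁² + 4·Ka₁·C))/2 = 3.5640e-02 M, so pH = 1.45.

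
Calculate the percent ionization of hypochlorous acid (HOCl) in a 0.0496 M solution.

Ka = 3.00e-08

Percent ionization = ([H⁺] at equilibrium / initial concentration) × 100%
Percent ionization = 0.0777%

Let x = [H⁺]. Ka = x²/(C - x) ⇒ x² + (3.00e-08)x - (3.00e-08)(0.0496) = 0. x = 3.8560e-05. Percent = (3.8560e-05/0.0496) × 100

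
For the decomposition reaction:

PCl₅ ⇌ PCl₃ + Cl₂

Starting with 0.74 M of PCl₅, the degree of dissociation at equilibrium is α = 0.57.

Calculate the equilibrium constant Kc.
K_c = 0.5591

x = α·[A]₀ = 0.57 × 0.74 = 0.4218 M dissociated.
At eq: [PCl₅] = 0.74 − 0.4218 = 0.3182 M; [PCl₃] = [Cl₂] = x = 0.4218 M.
Kc = [PCl₃][Cl₂]/[PCl₅] = (0.4218)²/0.3182 = 0.5591.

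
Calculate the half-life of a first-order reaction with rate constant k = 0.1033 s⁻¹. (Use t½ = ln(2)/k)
6.71 s

t½ = ln(2)/k = 0.6931/0.1033 = 6.71 s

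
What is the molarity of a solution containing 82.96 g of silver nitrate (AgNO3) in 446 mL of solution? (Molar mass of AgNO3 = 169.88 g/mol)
Moles of AgNO3 = 82.96 g ÷ 169.88 g/mol = 0.488345 mol
Volume = 446 mL = 0.446 L
Molarity = 0.488345 mol ÷ 0.446 L = 1.095 M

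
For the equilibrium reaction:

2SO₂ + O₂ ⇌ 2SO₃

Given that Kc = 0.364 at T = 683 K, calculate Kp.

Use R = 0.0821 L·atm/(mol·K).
K_p = 0.0065

Δn = (moles gaseous products) − (moles gaseous reactants) = -1
T = 683 K; RT = 0.0821 × 683 = 56.0743
Kp = Kc·(RT)^Δn = 0.364 × (56.0743)^-1 = 0.364 × 0.0178335 = 0.0065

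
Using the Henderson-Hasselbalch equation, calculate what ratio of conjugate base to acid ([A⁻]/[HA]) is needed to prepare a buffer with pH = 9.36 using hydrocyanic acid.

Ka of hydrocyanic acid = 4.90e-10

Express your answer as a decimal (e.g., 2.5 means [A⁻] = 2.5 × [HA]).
[A⁻]/[HA] = 1.123

pKa = −log(4.90e-10) = 9.3098. pH = pKa + log([A⁻]/[HA]). 9.36 = 9.3098 + log(ratio). log(ratio) = 9.36 − 9.3098 = 0.0502. ratio = 10^(0.0502) = 1.123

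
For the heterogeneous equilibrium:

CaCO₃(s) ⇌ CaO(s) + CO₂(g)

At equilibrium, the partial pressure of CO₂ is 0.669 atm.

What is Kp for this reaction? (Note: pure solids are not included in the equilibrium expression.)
K_p = 0.669

Solids (CaCO₃, CaO) have activity 1 and are excluded.
Kp = P(CO₂) = 0.669.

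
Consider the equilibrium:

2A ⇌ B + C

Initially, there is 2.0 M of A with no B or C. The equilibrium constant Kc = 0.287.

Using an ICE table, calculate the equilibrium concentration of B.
[B] = 0.517 M

ICE: [A] = 2.0 − 2x, [B] = [C] = x.
Kc = x²/(2.0 − 2x)² = 0.287 ⇒ √Kc = x/(2.0 − 2x).
x = √0.287·2.0/(1 + 2√0.287) = 0.53572·2.0/2.0714 = 0.51725.
[B] = x = 0.517 M.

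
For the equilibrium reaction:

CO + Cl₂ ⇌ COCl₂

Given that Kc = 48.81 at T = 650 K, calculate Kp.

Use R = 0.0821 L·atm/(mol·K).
K_p = 0.9146

Δn = (moles gaseous products) − (moles gaseous reactants) = -1
T = 650 K; RT = 0.0821 × 650 = 53.365
Kp = Kc·(RT)^Δn = 48.81 × (53.365)^-1 = 48.81 × 0.0187389 = 0.9146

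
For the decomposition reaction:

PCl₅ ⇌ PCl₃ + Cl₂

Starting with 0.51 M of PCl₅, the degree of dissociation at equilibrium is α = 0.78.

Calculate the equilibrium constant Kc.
K_c = 1.4104

x = α·[A]₀ = 0.78 × 0.51 = 0.3978 M dissociated.
At eq: [PCl₅] = 0.51 − 0.3978 = 0.1122 M; [PCl₃] = [Cl₂] = x = 0.3978 M.
Kc = [PCl₃][Cl₂]/[PCl₅] = (0.3978)²/0.1122 = 1.41.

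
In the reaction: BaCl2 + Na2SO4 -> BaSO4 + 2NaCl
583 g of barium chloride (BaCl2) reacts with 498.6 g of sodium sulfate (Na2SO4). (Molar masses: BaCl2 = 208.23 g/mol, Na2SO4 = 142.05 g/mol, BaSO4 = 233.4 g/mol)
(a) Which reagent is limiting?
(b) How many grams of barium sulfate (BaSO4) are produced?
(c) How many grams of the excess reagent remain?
(a) BaCl2, (b) 653.5 g, (c) 100.9 g

Moles of BaCl2 = 583 g ÷ 208.23 g/mol = 2.79979 mol
Moles of Na2SO4 = 498.6 g ÷ 142.05 g/mol = 3.51003 mol
Moles ÷ coefficient: BaCl2: 2.79979/1 = 2.8, Na2SO4: 3.51003/1 = 3.51
(a) BaCl2 has the smaller value, so BaCl2 is the limiting reagent.
(b) Moles of BaSO4 = 2.79979 mol BaCl2 × (1/1) = 2.79979 mol; mass = 2.79979 mol × 233.4 g/mol = 653.5 g
(c) Na2SO4 consumed = 2.79979 × (1/1) = 2.79979 mol; remaining = 3.51003 − 2.79979 = 0.710243 mol; mass = 0.710243 mol × 142.05 g/mol = 100.9 g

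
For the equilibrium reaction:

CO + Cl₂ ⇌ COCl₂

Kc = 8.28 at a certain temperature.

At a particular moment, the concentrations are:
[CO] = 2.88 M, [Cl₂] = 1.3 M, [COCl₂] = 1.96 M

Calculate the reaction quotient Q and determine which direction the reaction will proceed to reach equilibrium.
Q = 0.524, Q < K, reaction proceeds forward (toward products)

Q = ([COCl₂]) / ([CO] × [Cl₂])
  = ((1.96)) / ((2.88)·(1.3)) = 1.96/3.744 = 0.5235
Since Q = 0.5235 < Kc = 8.28, the reaction proceeds forward (toward products) to reach equilibrium.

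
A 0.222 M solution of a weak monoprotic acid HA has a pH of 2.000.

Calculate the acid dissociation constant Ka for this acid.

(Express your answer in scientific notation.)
K_a = 4.72e-04

[H⁺] = 10^(−pH) = 10^(−2.000) = 1.000e-02 M. For HA ⇌ H⁺ + A⁻, Ka = x²/(C − x) = (1.000e-02)²/(0.222 − 1.000e-02) = 4.72e-04.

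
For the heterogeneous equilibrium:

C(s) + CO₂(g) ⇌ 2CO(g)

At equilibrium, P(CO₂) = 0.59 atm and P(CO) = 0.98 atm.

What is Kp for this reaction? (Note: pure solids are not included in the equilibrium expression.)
K_p = 1.628

Solid C is excluded.
Kp = P(CO)²/P(CO₂) = (0.98)²/0.59 = 0.9604/0.59 = 1.628.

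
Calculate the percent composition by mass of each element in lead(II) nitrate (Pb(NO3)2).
Pb: 62.56%, N: 8.46%, O: 28.98%

Molar mass of Pb(NO3)2 = 331.22 g/mol
% Pb = (1 × 207.2) / 331.22 × 100% = 207.2 / 331.22 × 100% = 62.56%
% N = (2 × 14.01) / 331.22 × 100% = 28.02 / 331.22 × 100% = 8.46%
% O = (6 × 16.0) / 331.22 × 100% = 96 / 331.22 × 100% = 28.98%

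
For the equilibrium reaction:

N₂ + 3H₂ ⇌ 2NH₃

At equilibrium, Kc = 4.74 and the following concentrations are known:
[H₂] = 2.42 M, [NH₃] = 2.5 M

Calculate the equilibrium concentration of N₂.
[N₂] = 0.0930 M

Kc = ([NH₃]^2) / ([N₂] × [H₂]^3) = 4.74
[N₂]^1 = (product terms)/(Kc · other reactant terms) = 6.25 / (4.74 · 14.172) = 0.093037
[N₂] = 0.0930 M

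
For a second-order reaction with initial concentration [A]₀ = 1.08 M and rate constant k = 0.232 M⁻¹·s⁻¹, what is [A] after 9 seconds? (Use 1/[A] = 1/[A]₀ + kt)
0.3318 M

1/[A] = 1/[A]₀ + k·t = 1/1.08 + (0.232)·(9) = 0.9259 + 2.0880 = 3.0139
[A] = 1/3.0139 = 0.3318 M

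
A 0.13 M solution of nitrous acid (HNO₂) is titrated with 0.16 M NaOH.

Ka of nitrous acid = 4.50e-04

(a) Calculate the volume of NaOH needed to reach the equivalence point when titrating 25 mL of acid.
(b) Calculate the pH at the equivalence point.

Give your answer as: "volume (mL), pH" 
V = 20.3 mL, pH = 8.10

(a) At equivalence: moles acid = moles base.
moles acid = 0.13 × 0.025 = 0.00325 mol; V_NaOH = 0.00325/0.16 = 0.02031 L = 20.3 mL.
(b) At equivalence, all acid → conjugate base A⁻ at [A⁻] = 0.00325/0.04531 = 0.07172 M.
Kb = Kw/Ka = 1.0e-14/4.50e-04 = 2.222e-11; [OH⁻] = √(Kb·[A⁻]) = 1.262e-06; pOH = 5.90; pH = 14 − pOH = 8.10.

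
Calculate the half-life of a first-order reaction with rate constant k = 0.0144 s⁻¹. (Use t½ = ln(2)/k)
48.14 s

t½ = ln(2)/k = 0.6931/0.0144 = 48.14 s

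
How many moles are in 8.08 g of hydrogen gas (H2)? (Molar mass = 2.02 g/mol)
Moles = 8.08 g ÷ 2.02 g/mol = 4 mol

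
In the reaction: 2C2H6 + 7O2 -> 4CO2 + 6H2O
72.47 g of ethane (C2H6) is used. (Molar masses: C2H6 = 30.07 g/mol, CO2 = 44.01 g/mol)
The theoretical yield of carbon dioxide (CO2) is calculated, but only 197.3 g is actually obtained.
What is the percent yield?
Moles of C2H6 = 72.47 g ÷ 30.07 g/mol = 2.41004 mol
Mole ratio: 4 mol CO2 / 2 mol C2H6
Moles of CO2 = 2.41004 × (4/2) = 4.82009 mol
Theoretical yield = 4.82009 mol × 44.01 g/mol = 212.13 g
Actual yield = 197.3 g
Percent yield = (197.3 / 212.13) × 100% = 93.0%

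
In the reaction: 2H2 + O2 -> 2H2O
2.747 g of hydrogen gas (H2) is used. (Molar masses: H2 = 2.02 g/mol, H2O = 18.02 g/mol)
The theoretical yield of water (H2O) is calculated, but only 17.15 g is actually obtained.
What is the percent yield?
Moles of H2 = 2.747 g ÷ 2.02 g/mol = 1.3599 mol
Mole ratio: 2 mol H2O / 2 mol H2
Moles of H2O = 1.3599 × (2/2) = 1.3599 mol
Theoretical yield = 1.3599 mol × 18.02 g/mol = 24.505 g
Actual yield = 17.15 g
Percent yield = (17.15 / 24.505) × 100% = 70.0%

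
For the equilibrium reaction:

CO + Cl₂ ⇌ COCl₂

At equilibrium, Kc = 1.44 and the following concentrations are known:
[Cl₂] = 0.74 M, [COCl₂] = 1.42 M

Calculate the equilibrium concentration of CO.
[CO] = 1.3326 M

Kc = ([COCl₂]) / ([CO] × [Cl₂]) = 1.44
[CO]^1 = (product terms)/(Kc · other reactant terms) = 1.42 / (1.44 · 0.74) = 1.3326
[CO] = 1.3326 M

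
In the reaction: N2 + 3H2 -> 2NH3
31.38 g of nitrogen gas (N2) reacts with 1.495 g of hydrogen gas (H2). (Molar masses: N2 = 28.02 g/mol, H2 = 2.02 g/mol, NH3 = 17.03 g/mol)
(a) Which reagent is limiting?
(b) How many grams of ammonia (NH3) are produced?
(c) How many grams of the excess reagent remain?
(a) H2, (b) 8.403 g, (c) 24.47 g

Moles of N2 = 31.38 g ÷ 28.02 g/mol = 1.11991 mol
Moles of H2 = 1.495 g ÷ 2.02 g/mol = 0.740099 mol
Moles ÷ coefficient: N2: 1.11991/1 = 1.12, H2: 0.740099/3 = 0.2467
(a) H2 has the smaller value, so H2 is the limiting reagent.
(b) Moles of NH3 = 0.740099 mol H2 × (2/3) = 0.493399 mol; mass = 0.493399 mol × 17.03 g/mol = 8.403 g
(c) N2 consumed = 0.740099 × (1/3) = 0.2467 mol; remaining = 1.11991 − 0.2467 = 0.873215 mol; mass = 0.873215 mol × 28.02 g/mol = 24.47 g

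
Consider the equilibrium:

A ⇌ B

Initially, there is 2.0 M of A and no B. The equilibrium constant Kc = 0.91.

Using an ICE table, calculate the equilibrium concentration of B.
[B] = 0.953 M

ICE: [A] = 2.0 − x, [B] = x.
Kc = x/(2.0 − x) = 0.91 ⇒ x = 0.91·2.0/(1 + 0.91) = 1.82/1.91 = 0.9529.
[B] = x = 0.953 M.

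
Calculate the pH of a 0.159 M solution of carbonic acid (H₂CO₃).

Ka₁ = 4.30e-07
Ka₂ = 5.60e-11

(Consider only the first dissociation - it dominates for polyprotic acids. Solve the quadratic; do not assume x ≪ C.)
pH = 3.58

x² + Ka₁·x − Ka₁·C = 0 with Ka₁ = 4.30e-07, C = 0.159.
x = (−Ka₁ + √(Ka₁² + 4·Ka₁·C))/2 = 2.6126e-04 M, so pH = 3.58.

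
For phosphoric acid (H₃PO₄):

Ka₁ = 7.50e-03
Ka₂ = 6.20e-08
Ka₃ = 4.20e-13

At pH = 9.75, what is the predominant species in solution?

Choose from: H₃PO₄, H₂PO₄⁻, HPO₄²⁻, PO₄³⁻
HPO₄²⁻

pKa1 = 2.12, pKa2 = 7.21, pKa3 = 12.38. Each pKa is the crossover between adjacent species; pH = 9.75 lies in the region where HPO₄²⁻ predominates.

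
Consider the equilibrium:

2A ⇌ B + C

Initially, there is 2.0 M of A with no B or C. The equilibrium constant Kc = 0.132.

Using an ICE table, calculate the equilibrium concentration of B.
[B] = 0.421 M

ICE: [A] = 2.0 − 2x, [B] = [C] = x.
Kc = x²/(2.0 − 2x)² = 0.132 ⇒ √Kc = x/(2.0 − 2x).
x = √0.132·2.0/(1 + 2√0.132) = 0.36332·2.0/1.7266 = 0.42084.
[B] = x = 0.421 M.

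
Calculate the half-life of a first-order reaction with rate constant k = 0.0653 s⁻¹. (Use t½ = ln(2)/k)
10.61 s

t½ = ln(2)/k = 0.6931/0.0653 = 10.61 s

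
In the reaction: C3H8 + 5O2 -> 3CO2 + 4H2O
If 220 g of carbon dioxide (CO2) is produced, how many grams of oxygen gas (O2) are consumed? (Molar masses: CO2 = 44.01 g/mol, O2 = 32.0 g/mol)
Moles of CO2 = 220 g ÷ 44.01 g/mol = 4.99886 mol
Mole ratio: 5 mol O2 / 3 mol CO2
Moles of O2 = 4.99886 × (5/3) = 8.33144 mol
Mass of O2 = 8.33144 mol × 32.0 g/mol = 266.6 g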